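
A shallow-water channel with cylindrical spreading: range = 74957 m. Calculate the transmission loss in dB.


48.75 dB


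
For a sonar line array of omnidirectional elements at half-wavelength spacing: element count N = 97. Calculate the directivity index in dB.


19.87 dB


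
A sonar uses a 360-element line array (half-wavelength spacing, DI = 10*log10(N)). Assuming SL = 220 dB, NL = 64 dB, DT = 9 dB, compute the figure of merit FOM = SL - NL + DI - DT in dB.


172.56 dB


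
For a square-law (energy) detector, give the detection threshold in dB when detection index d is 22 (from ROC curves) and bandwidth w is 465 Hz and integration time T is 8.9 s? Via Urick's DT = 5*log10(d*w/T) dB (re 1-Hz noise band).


DT = 5*log10(d*w/T) = 5*log10(22 * 465 / 8.9) = 5*log10(1149.44) = 15.3

15.3 dB


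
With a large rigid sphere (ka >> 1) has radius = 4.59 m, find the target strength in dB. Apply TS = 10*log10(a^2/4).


7.22 dB


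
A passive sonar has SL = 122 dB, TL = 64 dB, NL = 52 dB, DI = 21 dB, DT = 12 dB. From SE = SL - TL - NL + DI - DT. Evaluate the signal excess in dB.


SE = SL - TL - NL + DI - DT = 122 - 64 - 52 + 21 - 12 = 15

15 dB


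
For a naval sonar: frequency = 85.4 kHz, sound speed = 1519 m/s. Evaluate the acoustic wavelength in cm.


lambda = c/f = 1519 / 85400 = 0.0178 m = 1.78 cm

1.78 cm


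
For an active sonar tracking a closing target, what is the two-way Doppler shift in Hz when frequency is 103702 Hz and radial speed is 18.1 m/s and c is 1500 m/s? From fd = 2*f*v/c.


fd = 2*f*v/c = 2 * 103702 * 18.1 / 1500 = 2502.67

2502.67 Hz


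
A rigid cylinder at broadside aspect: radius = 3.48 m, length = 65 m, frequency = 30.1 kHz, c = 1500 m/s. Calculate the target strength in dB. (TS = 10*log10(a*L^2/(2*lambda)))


51.69 dB


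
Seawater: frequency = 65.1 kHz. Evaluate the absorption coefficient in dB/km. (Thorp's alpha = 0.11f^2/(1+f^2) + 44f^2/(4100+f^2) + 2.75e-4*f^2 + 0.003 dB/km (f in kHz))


f^2 = 4238.01
alpha = 0.11*4238.01/(1+4238.01) + 44*4238.01/(4100+4238.01) + 2.75e-4*4238.01 + 0.003 = 23.643

23.643 dB/km


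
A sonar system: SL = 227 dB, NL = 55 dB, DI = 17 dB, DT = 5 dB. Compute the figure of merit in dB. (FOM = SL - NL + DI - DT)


184 dB


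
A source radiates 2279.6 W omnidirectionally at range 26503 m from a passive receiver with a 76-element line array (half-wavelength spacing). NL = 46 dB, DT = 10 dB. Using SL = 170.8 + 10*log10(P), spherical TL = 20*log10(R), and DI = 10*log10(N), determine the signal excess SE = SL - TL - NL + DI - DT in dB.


78.72 dB


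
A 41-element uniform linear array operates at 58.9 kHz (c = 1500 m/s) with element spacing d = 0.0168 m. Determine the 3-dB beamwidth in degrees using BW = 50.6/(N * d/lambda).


Step 1: lambda = 1500/58900 = 0.02547 m
Step 2: d/lambda = 0.0168/0.02547 = 0.6596
Step 3: BW = 50.6/(N * d/lambda) = 50.6/(41 * 0.6596) = 1.87

1.87 deg


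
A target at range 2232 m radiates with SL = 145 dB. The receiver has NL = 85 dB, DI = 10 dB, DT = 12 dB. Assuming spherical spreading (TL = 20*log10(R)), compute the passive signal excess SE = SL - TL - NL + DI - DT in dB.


Step 1: TL = 20*log10(2232) = 66.97 dB
Step 2: SE = 145 - 66.97 - 85 + 10 - 12 = -8.97

-8.97 dB


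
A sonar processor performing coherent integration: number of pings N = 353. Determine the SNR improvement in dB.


Gain = 10*log10(353) = 25.48

25.48 dB


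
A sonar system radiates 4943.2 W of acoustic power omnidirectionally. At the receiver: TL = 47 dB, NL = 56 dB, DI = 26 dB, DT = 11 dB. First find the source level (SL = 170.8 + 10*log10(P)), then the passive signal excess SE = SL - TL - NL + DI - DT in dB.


Step 1: SL = 170.8 + 10*log10(4943.2) = 207.74 dB
Step 2: SE = SL - TL - NL + DI - DT = 207.74 - 47 - 56 + 26 - 11 = 119.74

119.74 dB


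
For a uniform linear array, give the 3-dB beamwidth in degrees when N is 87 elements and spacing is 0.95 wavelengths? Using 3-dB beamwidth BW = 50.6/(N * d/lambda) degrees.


0.61 deg


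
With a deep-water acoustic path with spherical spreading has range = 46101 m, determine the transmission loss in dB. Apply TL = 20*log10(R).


93.27 dB


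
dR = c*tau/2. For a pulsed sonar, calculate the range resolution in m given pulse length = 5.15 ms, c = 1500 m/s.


dR = c*tau/2 = 1500 * 5.15e-3 / 2 = 3.8625

3.8625 m


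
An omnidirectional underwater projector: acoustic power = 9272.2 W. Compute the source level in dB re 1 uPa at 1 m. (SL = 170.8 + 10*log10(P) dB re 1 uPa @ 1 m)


210.47 dB


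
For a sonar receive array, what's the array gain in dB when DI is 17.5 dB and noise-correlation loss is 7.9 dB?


AG = DI - L_corr = 17.5 - 7.9 = 9.6

9.6 dB


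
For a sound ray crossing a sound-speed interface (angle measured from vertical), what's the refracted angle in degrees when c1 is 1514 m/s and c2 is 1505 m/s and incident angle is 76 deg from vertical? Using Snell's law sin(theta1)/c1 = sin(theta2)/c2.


74.69 deg


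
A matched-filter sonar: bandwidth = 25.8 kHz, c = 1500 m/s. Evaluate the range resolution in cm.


dR = c/(2*BW) = 1500 / (2 * 25.8e3) = 0.0291 m = 2.91 cm

2.91 cm


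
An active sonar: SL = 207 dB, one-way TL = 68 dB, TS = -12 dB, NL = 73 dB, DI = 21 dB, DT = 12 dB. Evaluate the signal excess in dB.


-5 dB


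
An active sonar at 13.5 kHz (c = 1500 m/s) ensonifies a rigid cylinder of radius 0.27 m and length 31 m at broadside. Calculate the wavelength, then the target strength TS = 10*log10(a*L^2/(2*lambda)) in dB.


Step 1: lambda = c/f = 1500/13500 = 0.11111 m
Step 2: TS = 10*log10(a*L^2/(2*lambda)) = 10*log10(0.27*31^2/(2*0.11111)) = 30.67

30.67 dB


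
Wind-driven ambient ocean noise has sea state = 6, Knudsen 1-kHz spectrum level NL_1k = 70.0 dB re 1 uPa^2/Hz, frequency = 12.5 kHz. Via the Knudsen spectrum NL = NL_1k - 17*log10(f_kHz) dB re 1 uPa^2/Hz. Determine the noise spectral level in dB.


51.35 dB


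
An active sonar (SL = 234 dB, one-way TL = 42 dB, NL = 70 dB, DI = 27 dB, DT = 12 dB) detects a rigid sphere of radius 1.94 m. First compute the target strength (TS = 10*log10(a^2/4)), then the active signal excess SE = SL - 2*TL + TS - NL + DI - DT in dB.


Step 1: TS = 10*log10(1.94^2/4) = -0.26 dB
Step 2: SE = SL - 2*TL + TS - NL + DI - DT = 234 - 2*42 + (-0.26) - 70 + 27 - 12 = 94.74

94.74 dB


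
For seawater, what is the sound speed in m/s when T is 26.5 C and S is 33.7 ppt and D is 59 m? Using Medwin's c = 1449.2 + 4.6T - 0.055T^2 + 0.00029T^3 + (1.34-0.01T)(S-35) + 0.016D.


c = 1449.2 + 4.6*26.5 - 0.055*26.5^2 + 0.00029*26.5^3 + (1.34 - 0.01*26.5)*(33.7 - 35) + 0.016*59 = 1537.42

1537.42 m/s


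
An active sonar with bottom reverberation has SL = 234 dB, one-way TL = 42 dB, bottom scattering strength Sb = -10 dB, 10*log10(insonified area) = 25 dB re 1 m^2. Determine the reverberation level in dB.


165 dB


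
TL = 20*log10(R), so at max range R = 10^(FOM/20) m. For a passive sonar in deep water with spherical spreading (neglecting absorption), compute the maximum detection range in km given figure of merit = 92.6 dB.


At max range FOM = TL, so 20*log10(R) = 92.6
R = 10^(92.6/20) = 42657.95 m = 42.66 km

42.66 km


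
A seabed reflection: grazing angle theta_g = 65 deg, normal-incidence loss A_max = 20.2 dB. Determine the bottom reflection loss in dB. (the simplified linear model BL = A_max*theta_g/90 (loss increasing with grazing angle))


14.59 dB


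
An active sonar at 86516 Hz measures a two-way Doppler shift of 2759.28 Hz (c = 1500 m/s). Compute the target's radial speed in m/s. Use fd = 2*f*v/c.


23.92 m/s


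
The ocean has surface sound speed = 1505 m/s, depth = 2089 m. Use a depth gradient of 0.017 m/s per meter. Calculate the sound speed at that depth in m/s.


1540.513 m/s


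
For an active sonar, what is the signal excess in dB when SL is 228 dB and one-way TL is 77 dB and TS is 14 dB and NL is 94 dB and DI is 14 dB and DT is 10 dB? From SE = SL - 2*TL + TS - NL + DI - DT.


SE = SL - 2*TL + TS - NL + DI - DT = 228 - 2*77 + (14) - 94 + 14 - 10 = -2

-2 dB


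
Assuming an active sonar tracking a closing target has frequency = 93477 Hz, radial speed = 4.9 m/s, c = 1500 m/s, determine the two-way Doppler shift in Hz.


fd = 2*f*v/c = 2 * 93477 * 4.9 / 1500 = 610.72

610.72 Hz


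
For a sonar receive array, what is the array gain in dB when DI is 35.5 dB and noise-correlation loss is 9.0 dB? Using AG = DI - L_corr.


AG = DI - L_corr = 35.5 - 9.0 = 26.5

26.5 dB


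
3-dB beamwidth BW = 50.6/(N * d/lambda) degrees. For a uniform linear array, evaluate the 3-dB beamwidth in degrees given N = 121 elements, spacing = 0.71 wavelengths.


0.59 deg


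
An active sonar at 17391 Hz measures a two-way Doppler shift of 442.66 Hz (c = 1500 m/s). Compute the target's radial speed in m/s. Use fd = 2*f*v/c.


From fd = 2*f*v/c, v = c*fd/(2*f) = 1500 * 442.66 / (2*17391) = 19.09

19.09 m/s


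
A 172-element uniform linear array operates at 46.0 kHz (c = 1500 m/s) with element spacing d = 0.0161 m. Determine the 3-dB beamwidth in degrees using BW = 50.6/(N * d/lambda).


Step 1: lambda = 1500/46000 = 0.03261 m
Step 2: d/lambda = 0.0161/0.03261 = 0.4937
Step 3: BW = 50.6/(N * d/lambda) = 50.6/(172 * 0.4937) = 0.6

0.6 deg


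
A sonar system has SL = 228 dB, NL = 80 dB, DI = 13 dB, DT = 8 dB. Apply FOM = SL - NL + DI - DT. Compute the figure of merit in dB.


FOM = SL - NL + DI - DT = 228 - 80 + 13 - 8 = 153

153 dB


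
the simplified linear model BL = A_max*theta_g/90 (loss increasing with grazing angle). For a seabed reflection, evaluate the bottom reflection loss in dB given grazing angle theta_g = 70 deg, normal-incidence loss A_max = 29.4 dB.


22.87 dB


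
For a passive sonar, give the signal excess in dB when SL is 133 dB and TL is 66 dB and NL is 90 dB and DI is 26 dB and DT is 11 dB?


SE = SL - TL - NL + DI - DT = 133 - 66 - 90 + 26 - 11 = -8

-8 dB


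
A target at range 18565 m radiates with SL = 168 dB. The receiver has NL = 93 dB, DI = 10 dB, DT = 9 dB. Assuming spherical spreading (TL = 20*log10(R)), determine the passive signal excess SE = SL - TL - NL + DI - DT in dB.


Step 1: TL = 20*log10(18565) = 85.37 dB
Step 2: SE = 168 - 85.37 - 93 + 10 - 9 = -9.37

-9.37 dB


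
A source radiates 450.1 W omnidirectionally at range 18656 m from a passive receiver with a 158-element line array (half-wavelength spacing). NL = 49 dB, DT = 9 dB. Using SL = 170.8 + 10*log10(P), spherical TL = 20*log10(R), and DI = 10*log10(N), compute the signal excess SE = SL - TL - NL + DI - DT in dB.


75.9 dB


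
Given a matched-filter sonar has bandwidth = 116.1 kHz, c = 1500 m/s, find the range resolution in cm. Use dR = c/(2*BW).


dR = c/(2*BW) = 1500 / (2 * 116.1e3) = 0.0065 m = 0.65 cm

0.65 cm


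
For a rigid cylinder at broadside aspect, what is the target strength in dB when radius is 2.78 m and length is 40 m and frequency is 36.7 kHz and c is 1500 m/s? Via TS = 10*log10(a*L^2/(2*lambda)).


47.36 dB


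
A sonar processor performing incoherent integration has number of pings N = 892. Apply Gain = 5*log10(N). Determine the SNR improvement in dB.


14.75 dB


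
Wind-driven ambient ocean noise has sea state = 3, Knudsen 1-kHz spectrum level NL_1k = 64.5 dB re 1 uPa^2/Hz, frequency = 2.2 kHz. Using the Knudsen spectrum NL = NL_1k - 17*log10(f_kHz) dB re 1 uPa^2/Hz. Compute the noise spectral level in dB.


NL = NL_1k - 17*log10(f_kHz) = 64.5 - 17*log10(2.2) = 64.5 - (5.82) = 58.68

58.68 dB


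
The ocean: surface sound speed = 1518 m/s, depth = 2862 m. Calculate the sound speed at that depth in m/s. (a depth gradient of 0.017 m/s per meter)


1566.654 m/s


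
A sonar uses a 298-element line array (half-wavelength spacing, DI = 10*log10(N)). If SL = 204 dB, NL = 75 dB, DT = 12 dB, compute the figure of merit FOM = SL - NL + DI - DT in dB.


Step 1: DI = 10*log10(298) = 24.74 dB
Step 2: FOM = SL - NL + DI - DT = 204 - 75 + 24.74 - 12 = 141.74

141.74 dB


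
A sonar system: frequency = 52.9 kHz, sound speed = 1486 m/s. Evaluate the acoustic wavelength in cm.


lambda = c/f = 1486 / 52900 = 0.0281 m = 2.81 cm

2.81 cm


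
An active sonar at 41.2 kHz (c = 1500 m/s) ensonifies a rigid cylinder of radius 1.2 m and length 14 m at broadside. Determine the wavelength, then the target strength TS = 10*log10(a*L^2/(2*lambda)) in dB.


Step 1: lambda = c/f = 1500/41200 = 0.03641 m
Step 2: TS = 10*log10(a*L^2/(2*lambda)) = 10*log10(1.2*14^2/(2*0.03641)) = 35.09

35.09 dB


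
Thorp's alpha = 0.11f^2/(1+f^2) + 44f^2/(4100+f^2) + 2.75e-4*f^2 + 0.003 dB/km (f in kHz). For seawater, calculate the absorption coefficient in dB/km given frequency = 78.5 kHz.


28.229 dB/km


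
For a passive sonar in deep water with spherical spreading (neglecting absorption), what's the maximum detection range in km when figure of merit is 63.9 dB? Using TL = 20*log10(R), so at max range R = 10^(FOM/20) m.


1.57 km


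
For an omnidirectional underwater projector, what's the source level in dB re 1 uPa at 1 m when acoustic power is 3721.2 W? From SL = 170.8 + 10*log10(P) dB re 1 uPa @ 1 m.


SL = 170.8 + 10*log10(3721.2) = 170.8 + 35.71 = 206.51

206.51 dB


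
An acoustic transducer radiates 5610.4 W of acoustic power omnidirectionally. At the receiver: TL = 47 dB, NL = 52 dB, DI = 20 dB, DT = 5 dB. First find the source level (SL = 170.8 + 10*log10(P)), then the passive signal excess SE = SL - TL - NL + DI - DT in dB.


Step 1: SL = 170.8 + 10*log10(5610.4) = 208.29 dB
Step 2: SE = SL - TL - NL + DI - DT = 208.29 - 47 - 52 + 20 - 5 = 124.29

124.29 dB


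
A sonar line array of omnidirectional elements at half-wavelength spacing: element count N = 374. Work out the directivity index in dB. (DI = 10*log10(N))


25.73 dB


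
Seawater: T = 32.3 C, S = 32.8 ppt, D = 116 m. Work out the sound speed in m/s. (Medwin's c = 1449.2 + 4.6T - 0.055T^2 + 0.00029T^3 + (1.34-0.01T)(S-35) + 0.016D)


c = 1449.2 + 4.6*32.3 - 0.055*32.3^2 + 0.00029*32.3^3 + (1.34 - 0.01*32.3)*(32.8 - 35) + 0.016*116 = 1549.79

1549.79 m/s


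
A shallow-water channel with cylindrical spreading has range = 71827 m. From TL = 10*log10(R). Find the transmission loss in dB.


TL = 10*log10(71827) = 48.56

48.56 dB


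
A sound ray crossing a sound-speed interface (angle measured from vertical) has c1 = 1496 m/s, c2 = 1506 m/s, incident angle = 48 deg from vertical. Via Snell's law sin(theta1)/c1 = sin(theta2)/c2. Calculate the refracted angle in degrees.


48.43 deg


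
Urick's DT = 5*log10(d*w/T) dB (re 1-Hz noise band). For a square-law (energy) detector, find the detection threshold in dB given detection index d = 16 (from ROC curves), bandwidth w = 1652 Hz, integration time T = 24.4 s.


DT = 5*log10(d*w/T) = 5*log10(16 * 1652 / 24.4) = 5*log10(1083.28) = 15.17

15.17 dB


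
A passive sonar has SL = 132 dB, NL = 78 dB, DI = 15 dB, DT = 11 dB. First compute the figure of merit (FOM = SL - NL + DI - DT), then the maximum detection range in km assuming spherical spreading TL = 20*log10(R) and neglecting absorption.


Step 1: FOM = SL - NL + DI - DT = 132 - 78 + 15 - 11 = 58 dB
Step 2: at max range FOM = TL = 20*log10(R), so R = 10^(58/20) = 794.33 m = 0.79 km

0.79 km


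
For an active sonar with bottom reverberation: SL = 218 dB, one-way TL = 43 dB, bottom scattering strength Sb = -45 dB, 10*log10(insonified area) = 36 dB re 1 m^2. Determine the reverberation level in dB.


123 dB


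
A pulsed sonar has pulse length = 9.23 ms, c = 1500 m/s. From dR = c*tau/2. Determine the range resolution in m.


dR = c*tau/2 = 1500 * 9.23e-3 / 2 = 6.9225

6.9225 m


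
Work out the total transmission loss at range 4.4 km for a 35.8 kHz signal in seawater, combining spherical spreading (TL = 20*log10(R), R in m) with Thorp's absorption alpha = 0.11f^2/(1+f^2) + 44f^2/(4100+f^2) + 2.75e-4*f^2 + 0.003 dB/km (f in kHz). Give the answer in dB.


Step 1 (Thorp): alpha = 0.11*1281.64/(1+1281.64) + 44*1281.64/(4100+1281.64) + 2.75e-4*1281.64 + 0.003 = 10.944 dB/km
Step 2: TL_spread = 20*log10(4400) = 72.87 dB
Step 3: TL_abs = alpha*R = 10.944 * 4.4 = 48.15 dB
Step 4: TL_total = 72.87 + 48.15 = 121.02

121.02 dB


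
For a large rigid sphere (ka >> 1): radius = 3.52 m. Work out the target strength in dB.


4.91 dB


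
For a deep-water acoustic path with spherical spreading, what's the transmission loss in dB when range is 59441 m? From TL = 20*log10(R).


95.48 dB


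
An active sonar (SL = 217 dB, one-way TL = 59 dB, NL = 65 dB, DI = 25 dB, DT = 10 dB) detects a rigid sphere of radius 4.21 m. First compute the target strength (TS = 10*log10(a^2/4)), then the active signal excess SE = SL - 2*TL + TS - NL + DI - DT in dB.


Step 1: TS = 10*log10(4.21^2/4) = 6.47 dB
Step 2: SE = SL - 2*TL + TS - NL + DI - DT = 217 - 2*59 + (6.47) - 65 + 25 - 10 = 55.47

55.47 dB


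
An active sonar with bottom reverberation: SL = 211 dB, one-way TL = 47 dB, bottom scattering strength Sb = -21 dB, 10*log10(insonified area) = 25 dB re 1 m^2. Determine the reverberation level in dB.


RL = SL - 2*TL + Sb + 10*log10(A) = 211 - 2*47 + (-21) + 25 = 121

121 dB


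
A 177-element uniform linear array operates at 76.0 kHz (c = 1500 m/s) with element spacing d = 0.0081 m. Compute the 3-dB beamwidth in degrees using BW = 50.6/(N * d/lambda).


Step 1: lambda = 1500/76000 = 0.01974 m
Step 2: d/lambda = 0.0081/0.01974 = 0.4103
Step 3: BW = 50.6/(N * d/lambda) = 50.6/(177 * 0.4103) = 0.7

0.7 deg


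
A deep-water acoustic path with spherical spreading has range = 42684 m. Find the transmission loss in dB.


92.61 dB


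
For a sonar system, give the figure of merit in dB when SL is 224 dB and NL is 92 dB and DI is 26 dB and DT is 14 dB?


FOM = SL - NL + DI - DT = 224 - 92 + 26 - 14 = 144

144 dB


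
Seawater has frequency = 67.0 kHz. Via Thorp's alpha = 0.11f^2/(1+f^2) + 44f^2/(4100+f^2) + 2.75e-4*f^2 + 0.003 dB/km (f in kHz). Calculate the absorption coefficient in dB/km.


f^2 = 4489.0
alpha = 0.11*4489.0/(1+4489.0) + 44*4489.0/(4100+4489.0) + 2.75e-4*4489.0 + 0.003 = 24.344

24.344 dB/km


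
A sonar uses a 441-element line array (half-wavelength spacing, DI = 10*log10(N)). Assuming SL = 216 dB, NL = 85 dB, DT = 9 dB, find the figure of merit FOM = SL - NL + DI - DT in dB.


Step 1: DI = 10*log10(441) = 26.44 dB
Step 2: FOM = SL - NL + DI - DT = 216 - 85 + 26.44 - 9 = 148.44

148.44 dB


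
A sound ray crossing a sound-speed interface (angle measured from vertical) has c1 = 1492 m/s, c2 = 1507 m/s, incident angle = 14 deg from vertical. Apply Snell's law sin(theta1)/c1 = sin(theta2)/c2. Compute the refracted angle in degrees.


14.14 deg


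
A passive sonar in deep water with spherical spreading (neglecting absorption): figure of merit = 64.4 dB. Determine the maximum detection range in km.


At max range FOM = TL, so 20*log10(R) = 64.4
R = 10^(64.4/20) = 1659.59 m = 1.66 km

1.66 km


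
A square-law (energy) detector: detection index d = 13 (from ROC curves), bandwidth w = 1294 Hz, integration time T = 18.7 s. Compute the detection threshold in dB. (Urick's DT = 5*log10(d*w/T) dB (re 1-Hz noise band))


DT = 5*log10(d*w/T) = 5*log10(13 * 1294 / 18.7) = 5*log10(899.57) = 14.77

14.77 dB


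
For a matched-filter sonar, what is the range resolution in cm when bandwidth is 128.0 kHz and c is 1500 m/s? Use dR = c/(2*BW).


0.59 cm


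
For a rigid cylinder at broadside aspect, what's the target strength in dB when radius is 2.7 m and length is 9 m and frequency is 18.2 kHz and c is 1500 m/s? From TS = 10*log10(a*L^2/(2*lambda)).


31.23 dB


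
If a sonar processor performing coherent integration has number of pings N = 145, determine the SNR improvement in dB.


Gain = 10*log10(145) = 21.61

21.61 dB


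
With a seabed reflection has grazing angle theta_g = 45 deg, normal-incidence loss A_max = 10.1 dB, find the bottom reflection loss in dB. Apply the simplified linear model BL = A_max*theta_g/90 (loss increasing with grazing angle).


5.05 dB


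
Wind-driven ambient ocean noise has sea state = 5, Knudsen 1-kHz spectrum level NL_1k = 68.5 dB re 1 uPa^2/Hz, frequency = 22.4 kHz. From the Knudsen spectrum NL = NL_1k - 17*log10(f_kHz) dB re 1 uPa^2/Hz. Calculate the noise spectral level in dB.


NL = NL_1k - 17*log10(f_kHz) = 68.5 - 17*log10(22.4) = 68.5 - (22.95) = 45.55

45.55 dB


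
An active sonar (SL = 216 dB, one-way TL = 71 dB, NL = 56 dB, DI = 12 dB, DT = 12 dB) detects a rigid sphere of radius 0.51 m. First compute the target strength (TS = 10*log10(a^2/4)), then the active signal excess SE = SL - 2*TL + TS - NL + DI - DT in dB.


Step 1: TS = 10*log10(0.51^2/4) = -11.87 dB
Step 2: SE = SL - 2*TL + TS - NL + DI - DT = 216 - 2*71 + (-11.87) - 56 + 12 - 12 = 6.13

6.13 dB


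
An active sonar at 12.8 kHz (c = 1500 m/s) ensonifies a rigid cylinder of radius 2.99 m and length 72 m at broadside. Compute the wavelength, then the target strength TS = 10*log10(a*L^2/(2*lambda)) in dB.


Step 1: lambda = c/f = 1500/12800 = 0.11719 m
Step 2: TS = 10*log10(a*L^2/(2*lambda)) = 10*log10(2.99*72^2/(2*0.11719)) = 48.2

48.2 dB


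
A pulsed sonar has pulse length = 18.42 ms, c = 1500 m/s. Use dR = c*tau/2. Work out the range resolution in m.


13.815 m


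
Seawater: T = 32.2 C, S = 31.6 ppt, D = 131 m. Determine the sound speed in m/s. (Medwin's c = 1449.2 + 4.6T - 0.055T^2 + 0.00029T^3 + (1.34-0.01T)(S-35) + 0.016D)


c = 1449.2 + 4.6*32.2 - 0.055*32.2^2 + 0.00029*32.2^3 + (1.34 - 0.01*32.2)*(31.6 - 35) + 0.016*131 = 1548.61

1548.61 m/s


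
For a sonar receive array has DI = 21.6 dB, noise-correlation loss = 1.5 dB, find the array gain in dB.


20.1 dB


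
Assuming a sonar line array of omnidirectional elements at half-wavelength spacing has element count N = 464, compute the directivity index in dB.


DI = 10*log10(464) = 26.67

26.67 dB


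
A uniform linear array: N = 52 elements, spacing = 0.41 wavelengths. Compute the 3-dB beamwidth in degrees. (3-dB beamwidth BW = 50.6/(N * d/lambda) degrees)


BW = 50.6 / (52 * 0.41) = 50.6 / 21.32 = 2.37

2.37 deg


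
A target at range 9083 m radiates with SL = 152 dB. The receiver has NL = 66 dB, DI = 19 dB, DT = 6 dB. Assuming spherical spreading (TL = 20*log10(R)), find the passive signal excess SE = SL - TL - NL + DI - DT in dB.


Step 1: TL = 20*log10(9083) = 79.16 dB
Step 2: SE = 152 - 79.16 - 66 + 19 - 6 = 19.84

19.84 dB


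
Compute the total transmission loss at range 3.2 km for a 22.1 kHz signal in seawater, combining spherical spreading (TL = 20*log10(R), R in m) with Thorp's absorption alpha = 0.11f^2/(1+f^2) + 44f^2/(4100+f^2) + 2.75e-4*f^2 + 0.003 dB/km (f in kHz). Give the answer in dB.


Step 1 (Thorp): alpha = 0.11*488.41/(1+488.41) + 44*488.41/(4100+488.41) + 2.75e-4*488.41 + 0.003 = 4.9306 dB/km
Step 2: TL_spread = 20*log10(3200) = 70.1 dB
Step 3: TL_abs = alpha*R = 4.9306 * 3.2 = 15.78 dB
Step 4: TL_total = 70.1 + 15.78 = 85.88

85.88 dB


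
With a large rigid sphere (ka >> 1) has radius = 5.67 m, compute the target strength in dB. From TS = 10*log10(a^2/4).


9.05 dB


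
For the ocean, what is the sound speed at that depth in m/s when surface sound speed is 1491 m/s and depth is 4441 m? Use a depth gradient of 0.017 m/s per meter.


c = 1491 + 0.017 * 4441 = 1566.497

1566.497 m/s


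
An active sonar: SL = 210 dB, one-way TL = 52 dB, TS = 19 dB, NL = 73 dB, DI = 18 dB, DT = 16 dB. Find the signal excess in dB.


54 dB


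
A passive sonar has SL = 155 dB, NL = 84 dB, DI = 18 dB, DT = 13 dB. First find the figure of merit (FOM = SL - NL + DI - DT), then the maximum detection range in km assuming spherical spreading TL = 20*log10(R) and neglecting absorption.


Step 1: FOM = SL - NL + DI - DT = 155 - 84 + 18 - 13 = 76 dB
Step 2: at max range FOM = TL = 20*log10(R), so R = 10^(76/20) = 6309.57 m = 6.31 km

6.31 km


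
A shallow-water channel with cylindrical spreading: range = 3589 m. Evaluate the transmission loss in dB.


TL = 10*log10(3589) = 35.55

35.55 dB


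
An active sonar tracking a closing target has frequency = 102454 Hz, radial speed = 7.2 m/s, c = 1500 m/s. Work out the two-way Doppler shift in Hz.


fd = 2*f*v/c = 2 * 102454 * 7.2 / 1500 = 983.56

983.56 Hz


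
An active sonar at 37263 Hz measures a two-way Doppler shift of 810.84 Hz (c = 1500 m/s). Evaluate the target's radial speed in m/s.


16.32 m/s


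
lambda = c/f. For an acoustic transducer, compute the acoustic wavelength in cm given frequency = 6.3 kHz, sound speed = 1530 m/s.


24.29 cm


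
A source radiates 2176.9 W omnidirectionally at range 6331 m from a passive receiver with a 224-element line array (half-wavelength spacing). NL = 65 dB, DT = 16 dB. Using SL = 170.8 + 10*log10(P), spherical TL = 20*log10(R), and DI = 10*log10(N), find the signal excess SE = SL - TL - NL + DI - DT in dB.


Step 1: SL = 170.8 + 10*log10(2176.9) = 204.18 dB
Step 2: TL = 20*log10(6331) = 76.03 dB
Step 3: DI = 10*log10(224) = 23.5 dB
Step 4: SE = SL - TL - NL + DI - DT = 204.18 - 76.03 - 65 + 23.5 - 16 = 70.65

70.65 dB


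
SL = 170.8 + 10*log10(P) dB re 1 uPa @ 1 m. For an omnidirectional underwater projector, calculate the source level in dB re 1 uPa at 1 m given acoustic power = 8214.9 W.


SL = 170.8 + 10*log10(8214.9) = 170.8 + 39.15 = 209.95

209.95 dB


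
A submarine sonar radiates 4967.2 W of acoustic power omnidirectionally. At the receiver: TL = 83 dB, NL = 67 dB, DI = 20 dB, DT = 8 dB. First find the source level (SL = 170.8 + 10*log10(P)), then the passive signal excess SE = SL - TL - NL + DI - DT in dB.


Step 1: SL = 170.8 + 10*log10(4967.2) = 207.76 dB
Step 2: SE = SL - TL - NL + DI - DT = 207.76 - 83 - 67 + 20 - 8 = 69.76

69.76 dB


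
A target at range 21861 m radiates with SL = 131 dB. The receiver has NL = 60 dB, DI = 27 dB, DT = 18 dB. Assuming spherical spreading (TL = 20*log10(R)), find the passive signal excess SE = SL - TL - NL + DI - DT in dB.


-6.79 dB


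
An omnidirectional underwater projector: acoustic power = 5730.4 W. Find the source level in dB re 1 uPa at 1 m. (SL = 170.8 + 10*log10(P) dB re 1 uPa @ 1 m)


SL = 170.8 + 10*log10(5730.4) = 170.8 + 37.58 = 208.38

208.38 dB


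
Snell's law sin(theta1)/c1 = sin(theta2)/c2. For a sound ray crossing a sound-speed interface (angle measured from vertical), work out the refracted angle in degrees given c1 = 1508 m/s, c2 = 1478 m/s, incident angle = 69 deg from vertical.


sin(theta2) = (c2/c1)*sin(theta1) = (1478/1508)*sin(69 deg) = 0.91501
theta2 = arcsin(0.91501) = 66.21

66.21 deg


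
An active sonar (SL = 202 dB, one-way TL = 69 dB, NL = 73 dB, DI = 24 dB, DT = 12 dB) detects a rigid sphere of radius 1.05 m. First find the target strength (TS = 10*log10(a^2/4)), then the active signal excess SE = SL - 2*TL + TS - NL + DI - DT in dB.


Step 1: TS = 10*log10(1.05^2/4) = -5.6 dB
Step 2: SE = SL - 2*TL + TS - NL + DI - DT = 202 - 2*69 + (-5.6) - 73 + 24 - 12 = -2.6

-2.6 dB


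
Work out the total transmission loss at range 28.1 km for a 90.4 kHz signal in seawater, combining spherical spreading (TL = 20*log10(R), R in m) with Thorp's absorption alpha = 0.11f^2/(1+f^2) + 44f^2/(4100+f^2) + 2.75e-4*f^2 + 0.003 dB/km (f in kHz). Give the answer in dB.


Step 1 (Thorp): alpha = 0.11*8172.16/(1+8172.16) + 44*8172.16/(4100+8172.16) + 2.75e-4*8172.16 + 0.003 = 31.6604 dB/km
Step 2: TL_spread = 20*log10(28100) = 88.97 dB
Step 3: TL_abs = alpha*R = 31.6604 * 28.1 = 889.66 dB
Step 4: TL_total = 88.97 + 889.66 = 978.63

978.63 dB


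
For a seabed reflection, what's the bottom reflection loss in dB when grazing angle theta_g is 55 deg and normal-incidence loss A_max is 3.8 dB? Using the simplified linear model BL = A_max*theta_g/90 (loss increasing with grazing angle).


2.32 dB


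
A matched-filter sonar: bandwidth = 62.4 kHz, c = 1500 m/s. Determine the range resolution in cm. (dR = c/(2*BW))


dR = c/(2*BW) = 1500 / (2 * 62.4e3) = 0.012 m = 1.2 cm

1.2 cm


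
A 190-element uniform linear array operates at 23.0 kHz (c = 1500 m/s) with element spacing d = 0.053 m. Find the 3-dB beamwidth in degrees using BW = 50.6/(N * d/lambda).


Step 1: lambda = 1500/23000 = 0.06522 m
Step 2: d/lambda = 0.053/0.06522 = 0.8126
Step 3: BW = 50.6/(N * d/lambda) = 50.6/(190 * 0.8126) = 0.33

0.33 deg


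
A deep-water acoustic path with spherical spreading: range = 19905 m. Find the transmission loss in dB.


TL = 20*log10(19905) = 85.98

85.98 dB


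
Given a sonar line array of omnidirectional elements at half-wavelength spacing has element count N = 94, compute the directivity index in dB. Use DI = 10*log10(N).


DI = 10*log10(94) = 19.73

19.73 dB


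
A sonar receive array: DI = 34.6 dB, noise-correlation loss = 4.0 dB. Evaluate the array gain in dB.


AG = DI - L_corr = 34.6 - 4.0 = 30.6

30.6 dB


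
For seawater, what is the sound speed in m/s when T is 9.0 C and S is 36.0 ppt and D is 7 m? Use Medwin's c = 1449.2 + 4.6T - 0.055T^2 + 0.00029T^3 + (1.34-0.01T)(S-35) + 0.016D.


1487.72 m/s


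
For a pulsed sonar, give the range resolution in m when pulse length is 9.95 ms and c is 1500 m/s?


dR = c*tau/2 = 1500 * 9.95e-3 / 2 = 7.4625

7.4625 m


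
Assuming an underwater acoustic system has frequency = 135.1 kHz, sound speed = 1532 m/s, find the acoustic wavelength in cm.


lambda = c/f = 1532 / 135100 = 0.0113 m = 1.13 cm

1.13 cm


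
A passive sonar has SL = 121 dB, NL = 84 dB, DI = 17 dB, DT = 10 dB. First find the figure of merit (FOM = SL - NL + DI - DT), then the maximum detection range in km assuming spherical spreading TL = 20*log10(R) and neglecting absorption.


Step 1: FOM = SL - NL + DI - DT = 121 - 84 + 17 - 10 = 44 dB
Step 2: at max range FOM = TL = 20*log10(R), so R = 10^(44/20) = 158.49 m = 0.16 km

0.16 km


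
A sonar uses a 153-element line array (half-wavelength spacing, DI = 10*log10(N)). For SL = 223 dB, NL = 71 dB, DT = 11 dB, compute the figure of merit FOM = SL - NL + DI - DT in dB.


Step 1: DI = 10*log10(153) = 21.85 dB
Step 2: FOM = SL - NL + DI - DT = 223 - 71 + 21.85 - 11 = 162.85

162.85 dB


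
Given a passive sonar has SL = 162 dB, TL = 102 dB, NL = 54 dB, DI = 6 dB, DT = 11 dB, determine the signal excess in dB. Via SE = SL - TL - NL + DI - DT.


1 dB


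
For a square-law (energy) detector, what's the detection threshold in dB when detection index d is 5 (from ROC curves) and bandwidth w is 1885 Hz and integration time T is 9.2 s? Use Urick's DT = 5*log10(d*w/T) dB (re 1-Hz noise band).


DT = 5*log10(d*w/T) = 5*log10(5 * 1885 / 9.2) = 5*log10(1024.46) = 15.05

15.05 dB


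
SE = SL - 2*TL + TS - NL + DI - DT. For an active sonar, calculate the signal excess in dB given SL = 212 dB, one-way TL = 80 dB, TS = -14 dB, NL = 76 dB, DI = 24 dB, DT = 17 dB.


-31 dB


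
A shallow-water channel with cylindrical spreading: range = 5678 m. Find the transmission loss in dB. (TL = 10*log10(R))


TL = 10*log10(5678) = 37.54

37.54 dB


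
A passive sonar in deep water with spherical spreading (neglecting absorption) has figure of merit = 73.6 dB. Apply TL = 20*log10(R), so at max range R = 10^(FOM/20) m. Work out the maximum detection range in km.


At max range FOM = TL, so 20*log10(R) = 73.6
R = 10^(73.6/20) = 4786.3 m = 4.79 km

4.79 km


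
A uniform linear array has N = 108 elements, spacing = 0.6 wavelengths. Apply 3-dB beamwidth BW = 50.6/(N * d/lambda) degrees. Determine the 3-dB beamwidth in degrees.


BW = 50.6 / (108 * 0.6) = 50.6 / 64.8 = 0.78

0.78 deg


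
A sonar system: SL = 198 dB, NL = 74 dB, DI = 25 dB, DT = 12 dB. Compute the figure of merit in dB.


FOM = SL - NL + DI - DT = 198 - 74 + 25 - 12 = 137

137 dB


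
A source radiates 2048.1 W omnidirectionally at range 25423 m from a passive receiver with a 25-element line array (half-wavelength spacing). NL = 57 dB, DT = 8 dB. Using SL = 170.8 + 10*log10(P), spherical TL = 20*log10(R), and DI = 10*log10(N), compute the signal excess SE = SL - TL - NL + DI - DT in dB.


Step 1: SL = 170.8 + 10*log10(2048.1) = 203.91 dB
Step 2: TL = 20*log10(25423) = 88.1 dB
Step 3: DI = 10*log10(25) = 13.98 dB
Step 4: SE = SL - TL - NL + DI - DT = 203.91 - 88.1 - 57 + 13.98 - 8 = 64.79

64.79 dB


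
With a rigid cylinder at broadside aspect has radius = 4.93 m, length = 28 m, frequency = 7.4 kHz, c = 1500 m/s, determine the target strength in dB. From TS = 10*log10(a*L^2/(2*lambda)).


lambda = 1500/7400 = 0.2027 m
TS = 10*log10(4.93*28^2/(2*0.2027)) = 39.79

39.79 dB


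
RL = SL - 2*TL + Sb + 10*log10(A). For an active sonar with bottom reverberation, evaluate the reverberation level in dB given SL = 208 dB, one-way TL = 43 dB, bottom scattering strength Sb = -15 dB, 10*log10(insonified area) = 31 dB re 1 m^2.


RL = SL - 2*TL + Sb + 10*log10(A) = 208 - 2*43 + (-15) + 31 = 138

138 dB


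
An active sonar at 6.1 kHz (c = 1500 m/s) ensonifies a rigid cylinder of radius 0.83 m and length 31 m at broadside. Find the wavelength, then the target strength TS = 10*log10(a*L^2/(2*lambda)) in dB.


Step 1: lambda = c/f = 1500/6100 = 0.2459 m
Step 2: TS = 10*log10(a*L^2/(2*lambda)) = 10*log10(0.83*31^2/(2*0.2459)) = 32.1

32.1 dB


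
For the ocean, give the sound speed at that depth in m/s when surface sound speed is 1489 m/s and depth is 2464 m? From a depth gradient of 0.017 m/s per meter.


1530.888 m/s


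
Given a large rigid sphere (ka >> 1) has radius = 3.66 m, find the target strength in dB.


TS = 10*log10(3.66^2 / 4) = 10*log10(3.3489) = 5.25

5.25 dB


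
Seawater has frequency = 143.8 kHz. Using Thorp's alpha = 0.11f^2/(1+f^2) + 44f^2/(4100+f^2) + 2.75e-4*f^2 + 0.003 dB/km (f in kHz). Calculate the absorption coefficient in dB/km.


f^2 = 20678.44
alpha = 0.11*20678.44/(1+20678.44) + 44*20678.44/(4100+20678.44) + 2.75e-4*20678.44 + 0.003 = 42.519

42.519 dB/km


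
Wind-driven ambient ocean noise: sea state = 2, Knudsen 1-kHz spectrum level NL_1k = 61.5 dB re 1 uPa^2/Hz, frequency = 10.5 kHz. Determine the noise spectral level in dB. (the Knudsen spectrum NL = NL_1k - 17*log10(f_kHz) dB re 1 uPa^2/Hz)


NL = NL_1k - 17*log10(f_kHz) = 61.5 - 17*log10(10.5) = 61.5 - (17.36) = 44.14

44.14 dB


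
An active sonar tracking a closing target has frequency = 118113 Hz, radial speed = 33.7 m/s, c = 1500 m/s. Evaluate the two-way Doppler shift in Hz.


5307.21 Hz


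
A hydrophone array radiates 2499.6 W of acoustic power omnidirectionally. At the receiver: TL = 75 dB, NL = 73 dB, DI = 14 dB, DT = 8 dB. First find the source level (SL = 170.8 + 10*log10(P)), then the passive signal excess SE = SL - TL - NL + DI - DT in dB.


Step 1: SL = 170.8 + 10*log10(2499.6) = 204.78 dB
Step 2: SE = SL - TL - NL + DI - DT = 204.78 - 75 - 73 + 14 - 8 = 62.78

62.78 dB


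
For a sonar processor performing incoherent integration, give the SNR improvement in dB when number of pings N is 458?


Gain = 5*log10(458) = 13.3

13.3 dB


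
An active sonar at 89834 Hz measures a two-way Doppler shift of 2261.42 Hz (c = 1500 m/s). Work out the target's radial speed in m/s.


From fd = 2*f*v/c, v = c*fd/(2*f) = 1500 * 2261.42 / (2*89834) = 18.88

18.88 m/s


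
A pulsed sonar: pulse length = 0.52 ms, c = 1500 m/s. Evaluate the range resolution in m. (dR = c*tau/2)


dR = c*tau/2 = 1500 * 0.52e-3 / 2 = 0.39

0.39 m


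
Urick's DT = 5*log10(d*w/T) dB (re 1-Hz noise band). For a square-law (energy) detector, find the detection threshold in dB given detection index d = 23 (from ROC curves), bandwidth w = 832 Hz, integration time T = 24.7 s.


14.45 dB


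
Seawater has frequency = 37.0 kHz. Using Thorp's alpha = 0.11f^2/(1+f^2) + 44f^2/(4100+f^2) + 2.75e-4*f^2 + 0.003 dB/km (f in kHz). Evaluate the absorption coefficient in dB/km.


f^2 = 1369.0
alpha = 0.11*1369.0/(1+1369.0) + 44*1369.0/(4100+1369.0) + 2.75e-4*1369.0 + 0.003 = 11.503

11.503 dB/km


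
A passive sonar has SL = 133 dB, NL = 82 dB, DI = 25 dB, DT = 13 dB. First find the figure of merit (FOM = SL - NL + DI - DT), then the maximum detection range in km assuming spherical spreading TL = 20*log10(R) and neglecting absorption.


Step 1: FOM = SL - NL + DI - DT = 133 - 82 + 25 - 13 = 63 dB
Step 2: at max range FOM = TL = 20*log10(R), so R = 10^(63/20) = 1412.54 m = 1.41 km

1.41 km


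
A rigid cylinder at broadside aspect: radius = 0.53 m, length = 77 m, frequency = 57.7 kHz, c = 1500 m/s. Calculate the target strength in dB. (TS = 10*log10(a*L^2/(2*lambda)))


lambda = 1500/57700 = 0.026 m
TS = 10*log10(0.53*77^2/(2*0.026)) = 47.81

47.81 dB


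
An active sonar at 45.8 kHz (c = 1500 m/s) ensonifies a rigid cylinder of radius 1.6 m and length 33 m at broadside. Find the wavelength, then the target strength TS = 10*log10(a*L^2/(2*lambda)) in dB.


Step 1: lambda = c/f = 1500/45800 = 0.03275 m
Step 2: TS = 10*log10(a*L^2/(2*lambda)) = 10*log10(1.6*33^2/(2*0.03275)) = 44.25

44.25 dB


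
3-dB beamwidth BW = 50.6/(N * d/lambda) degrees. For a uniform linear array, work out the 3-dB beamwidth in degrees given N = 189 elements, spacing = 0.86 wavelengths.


BW = 50.6 / (189 * 0.86) = 50.6 / 162.54 = 0.31

0.31 deg


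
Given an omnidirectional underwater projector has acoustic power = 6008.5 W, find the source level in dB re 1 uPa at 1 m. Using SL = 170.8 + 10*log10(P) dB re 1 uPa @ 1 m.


208.59 dB


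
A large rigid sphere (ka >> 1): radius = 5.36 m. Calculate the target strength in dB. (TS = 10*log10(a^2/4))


8.56 dB


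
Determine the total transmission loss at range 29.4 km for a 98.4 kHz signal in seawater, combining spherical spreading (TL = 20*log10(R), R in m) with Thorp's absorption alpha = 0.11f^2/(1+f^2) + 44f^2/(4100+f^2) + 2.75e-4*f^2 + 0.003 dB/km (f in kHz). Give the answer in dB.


Step 1 (Thorp): alpha = 0.11*9682.56/(1+9682.56) + 44*9682.56/(4100+9682.56) + 2.75e-4*9682.56 + 0.003 = 33.6867 dB/km
Step 2: TL_spread = 20*log10(29400) = 89.37 dB
Step 3: TL_abs = alpha*R = 33.6867 * 29.4 = 990.39 dB
Step 4: TL_total = 89.37 + 990.39 = 1079.76

1079.76 dB


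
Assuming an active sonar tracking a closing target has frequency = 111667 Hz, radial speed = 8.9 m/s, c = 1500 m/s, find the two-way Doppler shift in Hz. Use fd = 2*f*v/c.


fd = 2*f*v/c = 2 * 111667 * 8.9 / 1500 = 1325.12

1325.12 Hz


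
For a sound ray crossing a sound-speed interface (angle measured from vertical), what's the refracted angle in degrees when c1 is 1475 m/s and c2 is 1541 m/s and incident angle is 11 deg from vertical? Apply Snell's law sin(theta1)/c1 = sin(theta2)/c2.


11.5 deg


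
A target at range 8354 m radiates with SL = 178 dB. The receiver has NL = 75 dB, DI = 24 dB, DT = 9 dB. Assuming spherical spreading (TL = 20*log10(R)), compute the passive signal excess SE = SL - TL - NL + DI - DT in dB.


Step 1: TL = 20*log10(8354) = 78.44 dB
Step 2: SE = 178 - 78.44 - 75 + 24 - 9 = 39.56

39.56 dB


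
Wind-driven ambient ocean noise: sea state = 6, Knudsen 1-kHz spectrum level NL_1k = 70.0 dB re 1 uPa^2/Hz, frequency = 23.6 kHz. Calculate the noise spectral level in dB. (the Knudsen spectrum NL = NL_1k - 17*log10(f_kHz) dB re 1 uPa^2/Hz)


NL = NL_1k - 17*log10(f_kHz) = 70.0 - 17*log10(23.6) = 70.0 - (23.34) = 46.66

46.66 dB


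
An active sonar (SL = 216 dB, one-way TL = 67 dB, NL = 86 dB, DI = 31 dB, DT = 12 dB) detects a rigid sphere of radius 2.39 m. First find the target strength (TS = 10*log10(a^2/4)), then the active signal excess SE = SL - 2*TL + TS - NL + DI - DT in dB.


Step 1: TS = 10*log10(2.39^2/4) = 1.55 dB
Step 2: SE = SL - 2*TL + TS - NL + DI - DT = 216 - 2*67 + (1.55) - 86 + 31 - 12 = 16.55

16.55 dB
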